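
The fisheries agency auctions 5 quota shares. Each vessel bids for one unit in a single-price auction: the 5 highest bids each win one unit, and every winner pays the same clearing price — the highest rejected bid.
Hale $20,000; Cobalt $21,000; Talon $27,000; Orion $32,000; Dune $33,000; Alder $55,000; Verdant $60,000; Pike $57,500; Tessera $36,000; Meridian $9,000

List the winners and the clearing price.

Verdant, Pike, Alder, Tessera, Dune; each pays $32,000

Sorting: 60,000 (Verdant), 57,500 (Pike), 55,000 (Alder), 36,000 (Tessera), 33,000 (Dune), 32,000 (Orion), 27,000 (Talon), …
Top 5: Verdant, Pike, Alder, Tessera, Dune.
Highest unsuccessful bid: $32,000 → clearing price.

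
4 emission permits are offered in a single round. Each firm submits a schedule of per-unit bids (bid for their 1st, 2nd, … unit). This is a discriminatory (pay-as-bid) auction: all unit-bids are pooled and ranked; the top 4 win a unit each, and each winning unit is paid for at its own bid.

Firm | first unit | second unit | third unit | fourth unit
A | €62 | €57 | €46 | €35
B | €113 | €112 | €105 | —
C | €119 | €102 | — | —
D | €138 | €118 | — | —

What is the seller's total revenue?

Total revenue: €488

Pooled unit-bids ranked (top 4): 138 (D-1), 119 (C-1), 118 (D-2), 113 (B-1)
Next rejected bid: €112 (not a price — pay-as-bid).
Each winning unit pays its own bid.
Revenue = 138 + 119 + 118 + 113 = €488.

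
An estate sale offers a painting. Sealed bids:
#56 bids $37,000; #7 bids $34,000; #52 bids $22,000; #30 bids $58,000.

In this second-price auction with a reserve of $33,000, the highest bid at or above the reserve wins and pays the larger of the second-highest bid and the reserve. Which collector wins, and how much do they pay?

#30 pays $37,000

Bids in order: 58,000 (#30) > 37,000 (#56) > 34,000 (#7) > 22,000 (#52)
Highest eligible bid: #30 at $58,000.
max(second-highest $37,000, reserve $33,000) = $37,000; the reserve does not bind.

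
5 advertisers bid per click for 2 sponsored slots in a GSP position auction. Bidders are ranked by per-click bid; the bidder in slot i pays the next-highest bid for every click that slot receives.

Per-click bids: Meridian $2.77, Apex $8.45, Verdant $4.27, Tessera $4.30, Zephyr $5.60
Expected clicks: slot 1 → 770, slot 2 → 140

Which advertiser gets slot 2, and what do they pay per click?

Zephyr; $4.30 per click

Ranked by bid: $8.45 (Apex) > $5.60 (Zephyr) > $4.30 (Tessera) > …
Slot 2 goes to the second-ranked bidder, Zephyr, who pays the next bid down: $4.30/click.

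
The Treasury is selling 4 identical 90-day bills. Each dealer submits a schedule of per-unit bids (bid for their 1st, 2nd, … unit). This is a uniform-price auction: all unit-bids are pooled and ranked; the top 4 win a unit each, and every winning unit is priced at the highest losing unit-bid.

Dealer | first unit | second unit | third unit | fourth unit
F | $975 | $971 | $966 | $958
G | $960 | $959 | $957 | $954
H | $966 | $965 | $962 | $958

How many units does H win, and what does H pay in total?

Merging the schedules and taking the best 4: 975 (F-1), 971 (F-2), 966 (F-3), 966 (H-1)
Highest rejected unit-bid = $965.
H wins 1 unit(s) at $965 each.

H: 1 unit, pays $965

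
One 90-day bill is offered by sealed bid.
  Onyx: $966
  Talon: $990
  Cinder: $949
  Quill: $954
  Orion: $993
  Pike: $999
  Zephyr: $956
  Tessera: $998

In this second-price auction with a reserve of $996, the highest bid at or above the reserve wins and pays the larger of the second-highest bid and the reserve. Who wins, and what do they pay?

Bids in order: 999 (Pike) > 998 (Tessera) > 993 (Orion) > 990 (Talon) > 966 (Onyx) > 956 (Zephyr) > …
Pike has the top bid at or above the reserve ($999).
Second-highest bid $998 exceeds the reserve $996 → payment $998.

Pike pays $998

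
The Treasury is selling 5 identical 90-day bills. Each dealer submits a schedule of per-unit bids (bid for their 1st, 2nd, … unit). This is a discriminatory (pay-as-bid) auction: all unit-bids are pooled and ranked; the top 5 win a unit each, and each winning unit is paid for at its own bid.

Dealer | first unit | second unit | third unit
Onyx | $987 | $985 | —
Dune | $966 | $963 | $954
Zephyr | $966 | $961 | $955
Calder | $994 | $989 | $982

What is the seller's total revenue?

Total revenue: $4,937

Pooled unit-bids ranked (top 5): 994 (Calder-1), 989 (Calder-2), 987 (Onyx-1), 985 (Onyx-2), 982 (Calder-3)
Next rejected bid: $966 (not a price — pay-as-bid).
Each winning unit pays its own bid.
Revenue = 994 + 989 + 987 + 985 + 982 = $4,937.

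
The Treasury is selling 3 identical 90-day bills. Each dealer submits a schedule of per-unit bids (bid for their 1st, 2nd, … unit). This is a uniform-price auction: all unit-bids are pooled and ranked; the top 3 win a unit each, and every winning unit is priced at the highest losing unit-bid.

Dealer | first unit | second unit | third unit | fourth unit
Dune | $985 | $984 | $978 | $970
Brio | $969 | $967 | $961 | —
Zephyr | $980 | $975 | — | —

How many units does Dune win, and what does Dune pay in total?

Dune: 2 units, pays $1,956

All unit-bids, highest first — top 3: 985 (Dune-1), 984 (Dune-2), 980 (Zephyr-1)
The (k+1)-th unit-bid is $978.
Dune wins 2 unit(s) at $978 each.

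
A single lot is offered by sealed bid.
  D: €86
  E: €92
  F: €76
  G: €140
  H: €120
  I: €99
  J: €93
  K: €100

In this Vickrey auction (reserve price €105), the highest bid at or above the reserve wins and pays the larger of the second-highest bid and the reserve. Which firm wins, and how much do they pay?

G pays €120

Sorting bids: 140 (G) > 120 (H) > 100 (K) > 99 (I) > 93 (J) > 92 (E) > …
G has the top bid at or above the reserve (€140).
max(second-highest €120, reserve €105) = €120; the reserve does not bind.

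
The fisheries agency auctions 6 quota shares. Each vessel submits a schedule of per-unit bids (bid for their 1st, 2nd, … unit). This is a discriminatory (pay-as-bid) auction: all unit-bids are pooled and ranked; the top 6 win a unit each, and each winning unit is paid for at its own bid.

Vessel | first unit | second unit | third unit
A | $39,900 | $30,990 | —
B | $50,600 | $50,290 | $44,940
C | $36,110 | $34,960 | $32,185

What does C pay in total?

All unit-bids, highest first — top 6: 50,600 (B-1), 50,290 (B-2), 44,940 (B-3), 39,900 (A-1), 36,110 (C-1), 34,960 (C-2)
Next rejected bid: $32,185 (not a price — pay-as-bid).
C's winning unit-bids: 36,110 + 34,960 = $71,070.

C pays $71,070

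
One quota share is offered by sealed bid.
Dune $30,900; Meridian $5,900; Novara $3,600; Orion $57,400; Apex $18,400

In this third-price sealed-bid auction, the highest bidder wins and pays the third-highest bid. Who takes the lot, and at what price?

Sorting bids: 57,400 (Orion) > 30,900 (Dune) > 18,400 (Apex) > 5,900 (Meridian) > 3,600 (Novara)
Orion is highest; pays the third-highest bid, $18,400.

Orion pays $18,400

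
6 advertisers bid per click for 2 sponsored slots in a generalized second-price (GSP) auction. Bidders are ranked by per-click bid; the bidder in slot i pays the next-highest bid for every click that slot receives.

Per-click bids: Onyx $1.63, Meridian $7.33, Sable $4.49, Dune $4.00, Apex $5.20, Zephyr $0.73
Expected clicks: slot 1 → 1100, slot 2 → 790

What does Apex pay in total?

Ranked by bid: $7.33 (Meridian) > $5.20 (Apex) > $4.49 (Sable) > …
Apex holds slot 2 → pays next bid $4.49 × 790 clicks = $3547.10.

Apex pays $3547.10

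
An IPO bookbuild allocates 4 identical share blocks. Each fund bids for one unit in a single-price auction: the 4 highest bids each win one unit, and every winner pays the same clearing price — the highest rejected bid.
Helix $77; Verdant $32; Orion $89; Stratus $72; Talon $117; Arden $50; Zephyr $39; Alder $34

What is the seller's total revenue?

Ordering the bids: 117 (Talon), 89 (Orion), 77 (Helix), 72 (Stratus), 50 (Arden), 39 (Zephyr), …
Top 4: Talon, Orion, Helix, Stratus.
First losing bid is Arden's $50, which sets the uniform price.
Total revenue = 4 × $50 = $200.

Total revenue: $200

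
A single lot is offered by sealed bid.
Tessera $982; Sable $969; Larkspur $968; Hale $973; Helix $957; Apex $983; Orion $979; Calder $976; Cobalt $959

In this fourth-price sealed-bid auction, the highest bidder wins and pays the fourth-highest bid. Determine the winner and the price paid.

Apex pays $976

Rule: the highest bidder wins and pays the fourth-highest bid.
Bids in order: 983 (Apex) > 982 (Tessera) > 979 (Orion) > 976 (Calder) > 973 (Hale) > 969 (Sable) > …
Apex is highest; pays the fourth-highest bid, $976.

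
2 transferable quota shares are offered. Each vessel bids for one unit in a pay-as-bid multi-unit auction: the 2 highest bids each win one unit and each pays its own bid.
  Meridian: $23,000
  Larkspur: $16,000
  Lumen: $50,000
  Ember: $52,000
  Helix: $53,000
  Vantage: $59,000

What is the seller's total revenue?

Total revenue: $112,000

Ordering the bids: 59,000 (Vantage), 53,000 (Helix), 52,000 (Ember), 50,000 (Lumen), …
The 2 highest are Vantage, Helix.
Total revenue = 59,000 + 53,000 = $112,000.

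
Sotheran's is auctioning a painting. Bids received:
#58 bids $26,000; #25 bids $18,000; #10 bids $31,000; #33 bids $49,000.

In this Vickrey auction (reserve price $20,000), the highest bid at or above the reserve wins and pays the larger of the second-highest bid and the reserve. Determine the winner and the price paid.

Bids ranked: 49,000 (#33) > 31,000 (#10) > 26,000 (#58) > 18,000 (#25)
Highest eligible bid: #33 at $49,000.
max(second-highest $31,000, reserve $20,000) = $31,000; the reserve does not bind.

#33 pays $31,000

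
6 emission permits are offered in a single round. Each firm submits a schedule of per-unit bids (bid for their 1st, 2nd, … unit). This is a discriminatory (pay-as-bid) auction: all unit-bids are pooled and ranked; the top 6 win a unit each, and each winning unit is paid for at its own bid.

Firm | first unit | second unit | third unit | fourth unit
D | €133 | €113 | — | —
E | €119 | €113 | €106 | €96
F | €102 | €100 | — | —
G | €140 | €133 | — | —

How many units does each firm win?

All unit-bids, highest first — top 6: 140 (G-1), 133 (D-1), 133 (G-2), 119 (E-1), 113 (D-2), 113 (E-2)
Next rejected bid: €106 (not a price — pay-as-bid).
Allocation: D 2, E 2, G 2.

D 2, E 2, G 2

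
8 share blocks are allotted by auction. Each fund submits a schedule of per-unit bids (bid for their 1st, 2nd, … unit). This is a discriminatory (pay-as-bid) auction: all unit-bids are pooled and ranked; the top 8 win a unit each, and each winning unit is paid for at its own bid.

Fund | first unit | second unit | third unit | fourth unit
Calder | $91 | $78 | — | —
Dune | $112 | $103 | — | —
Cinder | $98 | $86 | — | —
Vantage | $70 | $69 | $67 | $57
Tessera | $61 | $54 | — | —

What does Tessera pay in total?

Merging the schedules and taking the best 8: 112 (Dune-1), 103 (Dune-2), 98 (Cinder-1), 91 (Calder-1), 86 (Cinder-2), 78 (Calder-2), 70 (Vantage-1), 69 (Vantage-2)
Next rejected bid: $67 (not a price — pay-as-bid).
Tessera wins no units.

Tessera pays $0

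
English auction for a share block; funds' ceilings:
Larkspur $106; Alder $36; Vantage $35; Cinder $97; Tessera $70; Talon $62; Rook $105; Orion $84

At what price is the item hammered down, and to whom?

Larkspur wins at $105

Ascending (English) auction: the price rises until one bidder remains; the winner pays the price at which the last rival dropped out.
Sorting limits: 106 (Larkspur) > 105 (Rook) > 97 (Cinder) > 84 (Orion) > 70 (Tessera) > 62 (Talon) > …
Bidding ends when Rook exits at $105; Larkspur takes it.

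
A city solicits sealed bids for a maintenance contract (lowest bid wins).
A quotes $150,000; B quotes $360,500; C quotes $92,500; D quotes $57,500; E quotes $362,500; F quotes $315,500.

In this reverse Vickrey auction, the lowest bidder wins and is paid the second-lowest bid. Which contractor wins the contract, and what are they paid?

Sorting bids: 57,500 (D) < 92,500 (C) < 150,000 (A) < 315,500 (F) < 360,500 (B) < 362,500 (E)
D is lowest; is paid the second-lowest bid, $92,500.

D is paid $92,500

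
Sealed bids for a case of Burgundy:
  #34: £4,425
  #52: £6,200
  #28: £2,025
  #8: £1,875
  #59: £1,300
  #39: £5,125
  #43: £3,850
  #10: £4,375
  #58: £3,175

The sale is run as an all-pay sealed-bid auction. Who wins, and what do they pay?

Rule: the highest bidder wins the item, but every bidder pays their own bid.
Bids in order: 6,200 (#52) > 5,125 (#39) > 4,425 (#34) > 4,375 (#10) > 3,850 (#43) > 3,175 (#58) > …
#52 wins with the top bid; all bids are sunk regardless.

#52 pays £6,200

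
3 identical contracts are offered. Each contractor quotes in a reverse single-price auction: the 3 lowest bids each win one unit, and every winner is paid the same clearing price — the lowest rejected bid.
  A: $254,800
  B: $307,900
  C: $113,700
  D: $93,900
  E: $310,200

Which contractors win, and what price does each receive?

Bids ranked low→high: 93,900 (D), 113,700 (C), 254,800 (A), 307,900 (B), 310,200 (E)
Winners (3 units): D, C, A.
First losing bid is B's $307,900, which sets the uniform price.

D, C, A; each is paid $307,900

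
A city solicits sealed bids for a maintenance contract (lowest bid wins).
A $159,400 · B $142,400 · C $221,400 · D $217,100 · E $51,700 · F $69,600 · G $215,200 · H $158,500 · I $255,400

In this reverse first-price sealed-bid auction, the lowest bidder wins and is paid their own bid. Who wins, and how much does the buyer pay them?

E is paid $51,700

Bids ranked: 51,700 (E) < 69,600 (F) < 142,400 (B) < 158,500 (H) < 159,400 (A) < 215,200 (G) < …
E is lowest → is paid own bid, $51,700.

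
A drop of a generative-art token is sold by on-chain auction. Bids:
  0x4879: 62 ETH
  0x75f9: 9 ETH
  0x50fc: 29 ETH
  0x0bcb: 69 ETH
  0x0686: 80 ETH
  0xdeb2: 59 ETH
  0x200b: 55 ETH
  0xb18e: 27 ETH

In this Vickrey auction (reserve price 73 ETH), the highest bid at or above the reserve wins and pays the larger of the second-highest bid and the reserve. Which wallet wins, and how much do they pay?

0x0686 pays 73 ETH

Bids in order: 80 (0x0686) > 69 (0x0bcb) > 62 (0x4879) > 59 (0xdeb2) > 55 (0x200b) > 29 (0x50fc) > …
Highest eligible bid: 0x0686 at 80 ETH.
Second-highest bid 69 ETH is below the reserve 73 ETH, so the reserve binds → payment 73 ETH.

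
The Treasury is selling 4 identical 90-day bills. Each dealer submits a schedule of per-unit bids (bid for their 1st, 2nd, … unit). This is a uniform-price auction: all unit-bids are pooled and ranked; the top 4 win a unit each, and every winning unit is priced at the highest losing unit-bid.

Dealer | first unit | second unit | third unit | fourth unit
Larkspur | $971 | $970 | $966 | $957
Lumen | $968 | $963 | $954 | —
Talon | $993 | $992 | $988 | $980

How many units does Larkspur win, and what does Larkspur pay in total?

All unit-bids, highest first — top 4: 993 (Talon-1), 992 (Talon-2), 988 (Talon-3), 980 (Talon-4)
First bid not allocated: $971.
Larkspur wins 0 unit(s) at $971 each.

Larkspur: 0 units, pays $0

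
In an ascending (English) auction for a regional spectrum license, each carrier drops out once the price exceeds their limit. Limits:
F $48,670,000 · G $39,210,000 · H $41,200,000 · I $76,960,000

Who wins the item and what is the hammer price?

I wins at $48,670,000

Sorting limits: 76,960,000 (I) > 48,670,000 (F) > 41,200,000 (H) > 39,210,000 (G)
Once the price passes $48,670,000, only I is left; the hammer falls at F's limit of $48,670,000.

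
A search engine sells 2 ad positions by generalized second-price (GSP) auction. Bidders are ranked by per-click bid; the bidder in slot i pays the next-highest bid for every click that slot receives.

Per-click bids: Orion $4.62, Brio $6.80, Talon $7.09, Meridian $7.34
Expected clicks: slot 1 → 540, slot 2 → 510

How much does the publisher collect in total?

Total revenue: $7296.60

Sorting advertisers: $7.34 (Meridian) > $7.09 (Talon) > $6.80 (Brio) > …
Slot 1: Meridian pays $7.09 × 540 = $3828.60
Slot 2: Talon pays $6.80 × 510 = $3468.00
Total = $7296.60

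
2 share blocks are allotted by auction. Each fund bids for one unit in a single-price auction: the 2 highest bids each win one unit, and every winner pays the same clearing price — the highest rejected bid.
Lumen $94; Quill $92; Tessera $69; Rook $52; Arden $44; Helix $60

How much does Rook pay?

Bids ranked high→low: 94 (Lumen), 92 (Quill), 69 (Tessera), 60 (Helix), …
The 2 highest are Lumen, Quill.
Highest unsuccessful bid: $69 → clearing price.
Rook does not win → pays $0.

Rook pays $0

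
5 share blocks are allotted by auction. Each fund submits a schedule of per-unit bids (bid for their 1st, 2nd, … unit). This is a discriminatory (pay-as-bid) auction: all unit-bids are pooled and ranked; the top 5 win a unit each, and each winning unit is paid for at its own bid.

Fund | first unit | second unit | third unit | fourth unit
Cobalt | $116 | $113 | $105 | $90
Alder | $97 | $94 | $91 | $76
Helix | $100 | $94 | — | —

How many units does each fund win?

Merging the schedules and taking the best 5: 116 (Cobalt-1), 113 (Cobalt-2), 105 (Cobalt-3), 100 (Helix-1), 97 (Alder-1)
Next rejected bid: $94 (not a price — pay-as-bid).
Allocation: Alder 1, Cobalt 3, Helix 1.

Alder 1, Cobalt 3, Helix 1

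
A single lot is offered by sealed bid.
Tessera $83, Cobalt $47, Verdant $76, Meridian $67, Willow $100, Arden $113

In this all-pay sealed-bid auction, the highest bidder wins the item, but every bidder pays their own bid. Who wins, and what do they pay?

All-pay sealed-bid auction: the highest bidder wins the item, but every bidder pays their own bid.
Bids ranked: 113 (Arden) > 100 (Willow) > 83 (Tessera) > 76 (Verdant) > 67 (Meridian) > 47 (Cobalt)
Arden wins with the top bid; all bids are sunk regardless.

Arden pays $113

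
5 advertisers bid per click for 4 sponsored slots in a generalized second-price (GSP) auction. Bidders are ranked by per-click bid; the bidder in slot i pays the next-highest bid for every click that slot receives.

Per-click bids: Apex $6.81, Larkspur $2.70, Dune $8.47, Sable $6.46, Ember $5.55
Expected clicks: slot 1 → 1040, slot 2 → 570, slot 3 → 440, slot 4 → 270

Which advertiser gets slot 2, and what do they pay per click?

Per-click bids in order: $8.47 (Dune) > $6.81 (Apex) > $6.46 (Sable) > $5.55 (Ember) > $2.70 (Larkspur)
Slot 2 goes to the second-ranked bidder, Apex, who pays the next bid down: $6.46/click.

Apex; $6.46 per click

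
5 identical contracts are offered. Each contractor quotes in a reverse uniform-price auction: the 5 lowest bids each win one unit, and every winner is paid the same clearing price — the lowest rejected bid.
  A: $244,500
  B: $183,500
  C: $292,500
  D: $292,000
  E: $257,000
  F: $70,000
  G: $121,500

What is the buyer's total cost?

Total cost: $1,460,000

Ordering the bids: 70,000 (F), 121,500 (G), 183,500 (B), 244,500 (A), 257,000 (E), 292,000 (D), 292,500 (C)
Lowest 5: F, G, B, A, E.
Clearing price = lowest rejected bid = $292,000.
Total cost = 5 × $292,000 = $1,460,000.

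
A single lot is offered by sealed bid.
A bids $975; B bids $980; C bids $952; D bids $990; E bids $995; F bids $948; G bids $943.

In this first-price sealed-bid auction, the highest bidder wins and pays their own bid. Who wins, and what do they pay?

Bids ranked: 995 (E) > 990 (D) > 980 (B) > 975 (A) > 952 (C) > 948 (F) > …
First-price: E pays what they bid, $995.

E pays $995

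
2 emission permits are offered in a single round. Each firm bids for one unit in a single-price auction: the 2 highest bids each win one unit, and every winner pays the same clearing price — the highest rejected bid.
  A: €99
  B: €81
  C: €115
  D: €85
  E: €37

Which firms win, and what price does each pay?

Sorting: 115 (C), 99 (A), 85 (D), 81 (B), …
Winners (2 units): C, A.
Highest unsuccessful bid: €85 → clearing price.

C, A; each pays €85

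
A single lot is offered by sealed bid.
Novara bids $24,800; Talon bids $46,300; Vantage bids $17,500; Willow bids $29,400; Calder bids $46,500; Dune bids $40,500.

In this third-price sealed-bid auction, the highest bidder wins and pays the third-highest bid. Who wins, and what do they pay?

Calder pays $40,500

Sorting bids: 46,500 (Calder) > 46,300 (Talon) > 40,500 (Dune) > 29,400 (Willow) > 24,800 (Novara) > 17,500 (Vantage)
Calder is highest; pays the third-highest bid, $40,500.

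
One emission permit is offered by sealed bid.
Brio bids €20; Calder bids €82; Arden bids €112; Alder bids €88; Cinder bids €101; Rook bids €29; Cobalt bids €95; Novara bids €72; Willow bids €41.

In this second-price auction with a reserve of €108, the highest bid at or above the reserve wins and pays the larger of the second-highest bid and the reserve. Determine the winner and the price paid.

Sorting bids: 112 (Arden) > 101 (Cinder) > 95 (Cobalt) > 88 (Alder) > 82 (Calder) > 72 (Novara) > …
Arden has the top bid at or above the reserve (€112).
Second-highest bid €101 is below the reserve €108, so the reserve binds → payment €108.

Arden pays €108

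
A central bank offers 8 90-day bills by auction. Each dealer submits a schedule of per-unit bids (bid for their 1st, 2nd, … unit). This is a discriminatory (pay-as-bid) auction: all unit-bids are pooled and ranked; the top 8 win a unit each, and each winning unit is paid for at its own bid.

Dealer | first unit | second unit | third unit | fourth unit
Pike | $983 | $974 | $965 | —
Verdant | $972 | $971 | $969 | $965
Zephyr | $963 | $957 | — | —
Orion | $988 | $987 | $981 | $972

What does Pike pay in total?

Pooled unit-bids ranked (top 8): 988 (Orion-1), 987 (Orion-2), 983 (Pike-1), 981 (Orion-3), 974 (Pike-2), 972 (Verdant-1), 972 (Orion-4), 971 (Verdant-2)
Next rejected bid: $969 (not a price — pay-as-bid).
Pike's winning unit-bids: 983 + 974 = $1,957.

Pike pays $1,957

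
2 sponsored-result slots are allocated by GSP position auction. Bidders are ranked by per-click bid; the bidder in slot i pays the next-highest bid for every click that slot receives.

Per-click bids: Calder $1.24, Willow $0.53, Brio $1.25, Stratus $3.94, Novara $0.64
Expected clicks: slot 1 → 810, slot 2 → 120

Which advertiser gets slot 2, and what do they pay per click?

Sorting advertisers: $3.94 (Stratus) > $1.25 (Brio) > $1.24 (Calder) > …
Slot 2 goes to the second-ranked bidder, Brio, who pays the next bid down: $1.24/click.

Brio; $1.24 per click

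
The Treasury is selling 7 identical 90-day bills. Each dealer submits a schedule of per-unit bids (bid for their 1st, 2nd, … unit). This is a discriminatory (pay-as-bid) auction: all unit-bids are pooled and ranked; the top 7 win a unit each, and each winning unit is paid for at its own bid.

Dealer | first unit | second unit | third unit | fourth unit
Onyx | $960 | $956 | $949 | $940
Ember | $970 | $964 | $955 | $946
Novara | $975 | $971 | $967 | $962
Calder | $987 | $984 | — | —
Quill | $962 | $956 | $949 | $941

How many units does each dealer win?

All unit-bids, highest first — top 7: 987 (Calder-1), 984 (Calder-2), 975 (Novara-1), 971 (Novara-2), 970 (Ember-1), 967 (Novara-3), 964 (Ember-2)
Next rejected bid: $962 (not a price — pay-as-bid).
Allocation: Calder 2, Ember 2, Novara 3.

Calder 2, Ember 2, Novara 3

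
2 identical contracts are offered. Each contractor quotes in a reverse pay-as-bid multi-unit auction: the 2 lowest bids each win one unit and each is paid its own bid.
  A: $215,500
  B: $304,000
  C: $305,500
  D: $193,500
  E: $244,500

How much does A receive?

A is paid $215,500

Sorting: 193,500 (D), 215,500 (A), 244,500 (E), 304,000 (B), …
Winners (2 units): D, A.
A wins → own bid $215,500.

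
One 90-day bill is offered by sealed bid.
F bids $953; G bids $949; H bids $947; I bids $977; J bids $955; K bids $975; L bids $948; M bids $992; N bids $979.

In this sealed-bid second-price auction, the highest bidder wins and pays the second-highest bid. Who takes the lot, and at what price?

M pays $979

Rule: the highest bidder wins and pays the second-highest bid.
Bids in order: 992 (M) > 979 (N) > 977 (I) > 975 (K) > 955 (J) > 953 (F) > …
M is highest; pays the second-highest bid, $979.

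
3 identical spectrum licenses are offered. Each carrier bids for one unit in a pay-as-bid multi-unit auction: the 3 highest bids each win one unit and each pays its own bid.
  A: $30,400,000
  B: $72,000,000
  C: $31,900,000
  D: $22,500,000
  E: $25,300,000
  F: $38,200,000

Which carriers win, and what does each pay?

Sorting: 72,000,000 (B), 38,200,000 (F), 31,900,000 (C), 30,400,000 (A), 25,300,000 (E), …
Winners (3 units): B, F, C.
Each winner pays its own bid: B $72,000,000, F $38,200,000, C $31,900,000.

B $72,000,000, F $38,200,000, C $31,900,000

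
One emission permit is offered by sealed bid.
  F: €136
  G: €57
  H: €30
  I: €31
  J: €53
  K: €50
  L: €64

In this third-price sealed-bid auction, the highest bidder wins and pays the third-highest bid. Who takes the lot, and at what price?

Bids ranked: 136 (F) > 64 (L) > 57 (G) > 53 (J) > 50 (K) > 31 (I) > …
F is highest; pays the third-highest bid, €57.

F pays €57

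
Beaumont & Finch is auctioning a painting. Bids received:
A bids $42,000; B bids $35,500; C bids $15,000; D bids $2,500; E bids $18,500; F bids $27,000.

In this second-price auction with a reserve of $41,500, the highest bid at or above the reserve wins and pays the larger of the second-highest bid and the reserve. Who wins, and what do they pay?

A pays $41,500

Rule: the highest bid at or above the reserve wins and pays the larger of the second-highest bid and the reserve.
Bids in order: 42,000 (A) > 35,500 (B) > 27,000 (F) > 18,500 (E) > 15,000 (C) > 2,500 (D)
A has the top bid at or above the reserve ($42,000).
Second-highest bid $35,500 is below the reserve $41,500, so the reserve binds → payment $41,500.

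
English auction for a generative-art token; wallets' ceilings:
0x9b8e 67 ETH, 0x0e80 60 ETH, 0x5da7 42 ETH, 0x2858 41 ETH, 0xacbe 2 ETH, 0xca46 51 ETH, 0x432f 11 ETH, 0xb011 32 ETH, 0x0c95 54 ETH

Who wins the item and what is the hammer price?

0x9b8e wins at 60 ETH

Rule: the price rises until one bidder remains; the winner pays the price at which the last rival dropped out.
Sorting limits: 67 (0x9b8e) > 60 (0x0e80) > 54 (0x0c95) > 51 (0xca46) > 42 (0x5da7) > 41 (0x2858) > …
Bidding ends when 0x0e80 exits at 60 ETH; 0x9b8e takes it.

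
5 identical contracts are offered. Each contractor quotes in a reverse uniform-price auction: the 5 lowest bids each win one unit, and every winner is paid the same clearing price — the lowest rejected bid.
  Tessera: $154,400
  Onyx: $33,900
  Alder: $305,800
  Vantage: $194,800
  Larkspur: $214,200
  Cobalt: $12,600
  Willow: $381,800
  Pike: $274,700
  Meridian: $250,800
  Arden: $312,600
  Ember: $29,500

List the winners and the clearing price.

Bids ranked low→high: 12,600 (Cobalt), 29,500 (Ember), 33,900 (Onyx), 154,400 (Tessera), 194,800 (Vantage), 214,200 (Larkspur), 250,800 (Meridian), …
Winners (5 units): Cobalt, Ember, Onyx, Tessera, Vantage.
First losing bid is Larkspur's $214,200, which sets the uniform price.

Cobalt, Ember, Onyx, Tessera, Vantage; each is paid $214,200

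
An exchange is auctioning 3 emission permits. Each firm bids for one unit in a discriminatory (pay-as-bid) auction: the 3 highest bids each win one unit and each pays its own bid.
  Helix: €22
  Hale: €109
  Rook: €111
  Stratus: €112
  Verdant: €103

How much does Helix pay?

Sorting: 112 (Stratus), 111 (Rook), 109 (Hale), 103 (Verdant), 22 (Helix)
The 3 highest are Stratus, Rook, Hale.
Helix does not win → €0.

Helix pays €0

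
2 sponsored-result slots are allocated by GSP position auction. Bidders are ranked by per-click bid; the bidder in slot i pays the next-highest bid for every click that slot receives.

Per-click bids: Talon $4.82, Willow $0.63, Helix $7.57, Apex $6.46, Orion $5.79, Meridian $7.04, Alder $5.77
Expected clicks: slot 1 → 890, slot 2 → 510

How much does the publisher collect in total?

Total revenue: $9560.20

Per-click bids in order: $7.57 (Helix) > $7.04 (Meridian) > $6.46 (Apex) > …
Slot 1: Helix pays $7.04 × 890 = $6265.60
Slot 2: Meridian pays $6.46 × 510 = $3294.60
Total = $9560.20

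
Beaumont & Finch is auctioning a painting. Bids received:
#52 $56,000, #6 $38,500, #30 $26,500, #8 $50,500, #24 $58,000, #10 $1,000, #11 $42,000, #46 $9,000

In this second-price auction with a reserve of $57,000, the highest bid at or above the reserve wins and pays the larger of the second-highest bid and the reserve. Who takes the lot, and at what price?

Sorting bids: 58,000 (#24) > 56,000 (#52) > 50,500 (#8) > 42,000 (#11) > 38,500 (#6) > 26,500 (#30) > …
Highest eligible bid: #24 at $58,000.
max(second-highest $56,000, reserve $57,000) = $57,000.

#24 pays $57,000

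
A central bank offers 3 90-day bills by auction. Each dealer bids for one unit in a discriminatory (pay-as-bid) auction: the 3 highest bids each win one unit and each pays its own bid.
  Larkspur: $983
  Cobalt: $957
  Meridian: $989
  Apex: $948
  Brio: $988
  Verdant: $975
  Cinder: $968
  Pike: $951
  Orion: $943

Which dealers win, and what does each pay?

Meridian $989, Brio $988, Larkspur $983

Ordering the bids: 989 (Meridian), 988 (Brio), 983 (Larkspur), 975 (Verdant), 968 (Cinder), …
Winners (3 units): Meridian, Brio, Larkspur.
Each winner pays its own bid: Meridian $989, Brio $988, Larkspur $983.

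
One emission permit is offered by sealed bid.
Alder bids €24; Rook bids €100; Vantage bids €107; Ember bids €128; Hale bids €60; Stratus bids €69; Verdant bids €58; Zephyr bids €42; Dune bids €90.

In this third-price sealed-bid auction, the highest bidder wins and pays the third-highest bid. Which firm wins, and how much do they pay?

Ember pays €100

Bids in order: 128 (Ember) > 107 (Vantage) > 100 (Rook) > 90 (Dune) > 69 (Stratus) > 60 (Hale) > …
Ember is highest; pays the third-highest bid, €100.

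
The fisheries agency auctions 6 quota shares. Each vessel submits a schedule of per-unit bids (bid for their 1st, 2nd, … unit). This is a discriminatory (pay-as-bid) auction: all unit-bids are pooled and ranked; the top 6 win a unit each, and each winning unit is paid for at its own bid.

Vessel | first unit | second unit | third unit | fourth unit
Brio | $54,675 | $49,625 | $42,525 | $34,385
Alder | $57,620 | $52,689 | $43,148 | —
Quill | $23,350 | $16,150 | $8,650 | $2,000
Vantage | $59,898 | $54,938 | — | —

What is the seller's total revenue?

Merging the schedules and taking the best 6: 59,898 (Vantage-1), 57,620 (Alder-1), 54,938 (Vantage-2), 54,675 (Brio-1), 52,689 (Alder-2), 49,625 (Brio-2)
Next rejected bid: $43,148 (not a price — pay-as-bid).
Each winning unit pays its own bid.
Revenue = 59,898 + 57,620 + 54,938 + 54,675 + 52,689 + 49,625 = $329,445.

Total revenue: $329,445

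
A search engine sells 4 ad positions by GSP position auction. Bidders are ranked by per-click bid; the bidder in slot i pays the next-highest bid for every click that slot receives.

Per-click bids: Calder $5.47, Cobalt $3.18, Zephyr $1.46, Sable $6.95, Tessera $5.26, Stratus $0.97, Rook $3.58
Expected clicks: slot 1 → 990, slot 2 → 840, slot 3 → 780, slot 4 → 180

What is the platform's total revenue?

Total revenue: $13198.50

Per-click bids in order: $6.95 (Sable) > $5.47 (Calder) > $5.26 (Tessera) > $3.58 (Rook) > $3.18 (Cobalt) > …
Slot 1: Sable pays $5.47 × 990 = $5415.30
Slot 2: Calder pays $5.26 × 840 = $4418.40
Slot 3: Tessera pays $3.58 × 780 = $2792.40
Slot 4: Rook pays $3.18 × 180 = $572.40
Total = $13198.50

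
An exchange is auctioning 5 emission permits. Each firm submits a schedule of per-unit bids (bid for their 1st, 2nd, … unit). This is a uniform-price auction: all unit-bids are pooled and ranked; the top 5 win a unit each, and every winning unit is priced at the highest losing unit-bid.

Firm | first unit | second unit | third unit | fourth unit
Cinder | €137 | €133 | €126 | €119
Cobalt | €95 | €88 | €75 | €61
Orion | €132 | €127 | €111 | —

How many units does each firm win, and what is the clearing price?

Cinder 3, Orion 2; clearing price €119

Merging the schedules and taking the best 5: 137 (Cinder-1), 133 (Cinder-2), 132 (Orion-1), 127 (Orion-2), 126 (Cinder-3)
First bid not allocated: €119.
Allocation: Cinder 3, Orion 2.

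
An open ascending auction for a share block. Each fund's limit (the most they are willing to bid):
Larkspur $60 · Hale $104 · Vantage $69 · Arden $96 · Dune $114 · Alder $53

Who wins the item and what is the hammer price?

Limits ranked: 114 (Dune) > 104 (Hale) > 96 (Arden) > 69 (Vantage) > 60 (Larkspur) > 53 (Alder)
Once the price passes $104, only Dune is left; the hammer falls at Hale's limit of $104.

Dune wins at $104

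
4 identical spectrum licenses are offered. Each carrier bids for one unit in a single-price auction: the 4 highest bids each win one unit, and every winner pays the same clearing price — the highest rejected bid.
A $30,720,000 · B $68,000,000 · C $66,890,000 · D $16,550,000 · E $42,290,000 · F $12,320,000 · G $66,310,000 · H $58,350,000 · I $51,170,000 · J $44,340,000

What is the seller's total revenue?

Total revenue: $204,680,000

Ordering the bids: 68,000,000 (B), 66,890,000 (C), 66,310,000 (G), 58,350,000 (H), 51,170,000 (I), 44,340,000 (J), …
Top 4: B, C, G, H.
Clearing price = highest rejected bid = $51,170,000.
Total revenue = 4 × $51,170,000 = $204,680,000.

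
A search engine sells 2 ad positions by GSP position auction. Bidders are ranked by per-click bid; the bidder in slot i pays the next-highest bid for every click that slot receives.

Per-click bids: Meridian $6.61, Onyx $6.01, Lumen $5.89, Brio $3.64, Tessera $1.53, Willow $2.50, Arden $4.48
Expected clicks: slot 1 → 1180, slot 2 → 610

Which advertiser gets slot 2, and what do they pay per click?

Ranked by bid: $6.61 (Meridian) > $6.01 (Onyx) > $5.89 (Lumen) > …
Slot 2 goes to the second-ranked bidder, Onyx, who pays the next bid down: $5.89/click.

Onyx; $5.89 per click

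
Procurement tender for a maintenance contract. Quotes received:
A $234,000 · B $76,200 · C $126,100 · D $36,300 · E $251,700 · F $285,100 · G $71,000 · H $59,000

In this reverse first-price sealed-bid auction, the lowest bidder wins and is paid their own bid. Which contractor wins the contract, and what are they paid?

D is paid $36,300

Sorting bids: 36,300 (D) < 59,000 (H) < 71,000 (G) < 76,200 (B) < 126,100 (C) < 234,000 (A) < …
D is lowest → is paid own bid, $36,300.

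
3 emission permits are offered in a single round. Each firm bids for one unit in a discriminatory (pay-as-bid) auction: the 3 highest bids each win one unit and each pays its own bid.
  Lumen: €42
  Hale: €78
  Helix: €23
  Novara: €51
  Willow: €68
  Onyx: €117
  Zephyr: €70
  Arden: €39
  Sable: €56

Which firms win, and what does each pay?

Bids ranked high→low: 117 (Onyx), 78 (Hale), 70 (Zephyr), 68 (Willow), 56 (Sable), …
Top 3: Onyx, Hale, Zephyr.
Each winner pays its own bid: Onyx €117, Hale €78, Zephyr €70.

Onyx €117, Hale €78, Zephyr €70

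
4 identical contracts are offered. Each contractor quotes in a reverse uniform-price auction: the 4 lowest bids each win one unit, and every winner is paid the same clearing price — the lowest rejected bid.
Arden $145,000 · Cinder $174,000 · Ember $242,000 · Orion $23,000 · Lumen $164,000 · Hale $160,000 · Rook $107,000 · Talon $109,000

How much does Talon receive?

Sorting: 23,000 (Orion), 107,000 (Rook), 109,000 (Talon), 145,000 (Arden), 160,000 (Hale), 164,000 (Lumen), …
Winners (4 units): Orion, Rook, Talon, Arden.
Lowest unsuccessful bid: $160,000 → clearing price.
Talon wins → is paid $160,000.

Talon is paid $160,000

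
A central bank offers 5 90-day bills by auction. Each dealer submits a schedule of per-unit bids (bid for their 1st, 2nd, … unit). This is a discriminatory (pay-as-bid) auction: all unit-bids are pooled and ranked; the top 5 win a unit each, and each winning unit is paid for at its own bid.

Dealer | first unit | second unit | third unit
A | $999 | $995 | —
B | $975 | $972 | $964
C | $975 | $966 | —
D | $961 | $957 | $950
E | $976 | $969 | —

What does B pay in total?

B pays $975

All unit-bids, highest first — top 5: 999 (A-1), 995 (A-2), 976 (E-1), 975 (B-1), 975 (C-1)
Next rejected bid: $972 (not a price — pay-as-bid).
B's winning unit-bids: 975 = $975.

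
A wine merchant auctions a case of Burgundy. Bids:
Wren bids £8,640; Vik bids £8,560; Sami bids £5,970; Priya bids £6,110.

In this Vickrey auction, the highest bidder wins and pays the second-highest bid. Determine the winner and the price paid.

Bids in order: 8,640 (Wren) > 8,560 (Vik) > 6,110 (Priya) > 5,970 (Sami)
Second-price: Wren pays Vik's bid of £8,560.

Wren pays £8,560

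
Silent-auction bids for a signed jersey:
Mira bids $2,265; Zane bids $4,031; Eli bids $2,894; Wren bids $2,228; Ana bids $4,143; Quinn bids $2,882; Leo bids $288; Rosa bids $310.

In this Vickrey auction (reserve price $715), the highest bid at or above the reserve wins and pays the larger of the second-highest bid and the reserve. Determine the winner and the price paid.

Ana pays $4,031

Bids ranked: 4,143 (Ana) > 4,031 (Zane) > 2,894 (Eli) > 2,882 (Quinn) > 2,265 (Mira) > 2,228 (Wren) > …
Highest eligible bid: Ana at $4,143.
Second-highest bid $4,031 exceeds the reserve $715 → payment $4,031.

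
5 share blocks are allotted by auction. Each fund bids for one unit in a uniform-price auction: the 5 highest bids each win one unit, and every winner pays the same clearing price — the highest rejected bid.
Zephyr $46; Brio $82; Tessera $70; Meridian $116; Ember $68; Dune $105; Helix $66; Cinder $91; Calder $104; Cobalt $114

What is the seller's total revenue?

Total revenue: $410

Ordering the bids: 116 (Meridian), 114 (Cobalt), 105 (Dune), 104 (Calder), 91 (Cinder), 82 (Brio), 70 (Tessera), …
Top 5: Meridian, Cobalt, Dune, Calder, Cinder.
Highest unsuccessful bid: $82 → clearing price.
Total revenue = 5 × $82 = $410.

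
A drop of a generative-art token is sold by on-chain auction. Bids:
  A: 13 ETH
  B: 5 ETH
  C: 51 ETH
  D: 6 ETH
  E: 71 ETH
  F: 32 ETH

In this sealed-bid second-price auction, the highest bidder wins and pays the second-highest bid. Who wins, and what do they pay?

Sealed-bid second-price auction: the highest bidder wins and pays the second-highest bid.
Sorting bids: 71 (E) > 51 (C) > 32 (F) > 13 (A) > 6 (D) > 5 (B)
E wins with the highest bid; price is set by the runner-up at 51 ETH.

E pays 51 ETH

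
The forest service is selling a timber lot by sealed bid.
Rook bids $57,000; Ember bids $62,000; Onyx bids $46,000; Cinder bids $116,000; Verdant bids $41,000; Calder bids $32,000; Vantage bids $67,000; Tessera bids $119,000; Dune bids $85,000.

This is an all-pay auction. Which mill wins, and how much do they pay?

All-pay auction: the highest bidder wins the item, but every bidder pays their own bid.
Bids ranked: 119,000 (Tessera) > 116,000 (Cinder) > 85,000 (Dune) > 67,000 (Vantage) > 62,000 (Ember) > 57,000 (Rook) > …
Tessera wins with the top bid; all bids are sunk regardless.

Tessera pays $119,000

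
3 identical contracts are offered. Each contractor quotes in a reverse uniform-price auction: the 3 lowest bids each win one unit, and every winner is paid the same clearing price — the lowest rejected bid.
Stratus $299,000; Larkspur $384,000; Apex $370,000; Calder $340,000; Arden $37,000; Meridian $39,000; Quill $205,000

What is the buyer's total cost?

Total cost: $897,000

Sorting: 37,000 (Arden), 39,000 (Meridian), 205,000 (Quill), 299,000 (Stratus), 340,000 (Calder), …
The 3 lowest are Arden, Meridian, Quill.
First losing bid is Stratus's $299,000, which sets the uniform price.
Total cost = 3 × $299,000 = $897,000.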